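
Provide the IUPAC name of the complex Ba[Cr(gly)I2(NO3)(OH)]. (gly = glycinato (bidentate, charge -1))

barium (glycinato)hydroxodiiodonitratochromate(III)

The 1 barium counter-ion carries a total charge of +2, so each complex ion is 2−.
Ligand charges: 1×glycinato (-1 each), 1×hydroxo (-1 each), 2×iodo (-1 each), 1×nitrato (-1 each); total -5. So Cr + (-5) = 2−, giving Cr = +3.
Ligands are named alphabetically: glycinato before hydroxo before iodo before nitrato.
The complex ion is anionic, so chromium takes the -ate form chromate(III).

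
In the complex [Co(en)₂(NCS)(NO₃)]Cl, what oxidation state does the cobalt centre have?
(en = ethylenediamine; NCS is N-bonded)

+3

1 chloride outside the brackets (-1 each) → the complex ion is 1+.
Ligand charges: 2×en neutral; 1×NCS = -1; 1×NO3 = -1; sum -2.
Co + (-2) = 1+ ⇒ Co is +3.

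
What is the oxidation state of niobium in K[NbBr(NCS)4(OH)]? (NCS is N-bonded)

+5

1 potassium outside the brackets (+1 each) → the complex ion is 1−.
Ligand charges: 1×Br = -1; 1×OH = -1; 4×NCS = -4; sum -6.
Nb + (-6) = 1− ⇒ Nb is +5.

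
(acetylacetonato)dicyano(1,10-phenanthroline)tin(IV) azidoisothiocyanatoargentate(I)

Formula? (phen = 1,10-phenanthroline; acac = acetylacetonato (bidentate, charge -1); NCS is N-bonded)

Cation [Sn…]: ligand charges -3, Sn(IV) ⇒ ion charge 1+.
Anion [Ag…]: ligand charges -2, Ag(I) ⇒ ion charge 1−.
One 1+ cation balances one 1− anion.

[Sn(acac)(CN)2(phen)][Ag(N3)(NCS)]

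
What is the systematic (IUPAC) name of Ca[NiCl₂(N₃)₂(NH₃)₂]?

The 1 calcium counter-ion carries a total charge of +2, so each complex ion is 2−.
Ligand charges: 2×azido (-1 each), 2×chloro (-1 each), 2×ammine (neutral); total -4. So Ni + (-4) = 2−, giving Ni = +2.
The complex ion is anionic, so nickel takes the -ate form nickelate(II).

calcium diamminediazidodichloronickelate(II)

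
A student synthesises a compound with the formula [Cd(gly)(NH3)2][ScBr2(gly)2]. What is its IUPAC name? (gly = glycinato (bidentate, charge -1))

Scandium is always +3 in its complexes; the anion's ligand charges sum to -4, so the complex anion is 1−.
A 1:1 salt means the cation carries the equal and opposite charge, 1+.
Cation: ligand charges sum to -1; for the ion to be 1+, Cd = +2.

diammine(glycinato)cadmium(II) dibromobis(glycinato)scandate(III)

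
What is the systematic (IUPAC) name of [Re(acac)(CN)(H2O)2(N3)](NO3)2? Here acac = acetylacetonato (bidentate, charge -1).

(acetylacetonato)diaquaazidocyanorhenium(V) nitrate

The 2 nitrate counter-ions carry a total charge of -2, so each complex ion is 2+.
Ligand charges: 1×cyano (-1 each), 2×aqua (neutral), 1×acetylacetonato (-1 each), 1×azido (-1 each); total -3. So Re + (-3) = 2+, giving Re = +5.
Ligands are named alphabetically: acetylacetonato before aqua before azido before cyano.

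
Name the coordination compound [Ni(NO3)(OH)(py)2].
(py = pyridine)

There is no counter-ion, so the complex is neutral overall.
Ligand charges: 2×pyridine (neutral), 1×hydroxo (-1 each), 1×nitrato (-1 each); total -2. So Ni + (-2) = 0, giving Ni = +2.
Ligands are named alphabetically: hydroxo before nitrato before pyridine.

hydroxonitratobis(pyridine)nickel(II)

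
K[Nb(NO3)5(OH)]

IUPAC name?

potassium hydroxopentanitratoniobate(V)

The 1 potassium counter-ion carries a total charge of +1, so each complex ion is 1−.
Ligand charges: 1×hydroxo (-1 each), 5×nitrato (-1 each); total -6. So Nb + (-6) = 1−, giving Nb = +5.
The complex ion is anionic, so niobium takes the -ate form niobate(V).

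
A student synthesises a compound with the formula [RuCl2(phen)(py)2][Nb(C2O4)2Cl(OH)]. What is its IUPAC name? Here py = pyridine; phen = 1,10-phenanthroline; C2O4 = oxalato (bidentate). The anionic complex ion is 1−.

The complex anion is given as 1−; its ligand charges sum to -6, so Nb = +5.
A 1:1 salt means the cation carries the equal and opposite charge, 1+.
Cation: ligand charges sum to -2; for the ion to be 1+, Ru = +3.

dichloro(1,10-phenanthroline)bis(pyridine)ruthenium(III) chlorohydroxodioxalatoniobate(V)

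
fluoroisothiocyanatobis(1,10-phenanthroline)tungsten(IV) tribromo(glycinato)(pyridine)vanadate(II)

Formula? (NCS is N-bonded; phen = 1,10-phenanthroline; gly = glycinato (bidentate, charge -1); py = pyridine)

Cation [W…]: ligand charges -2, W(IV) ⇒ ion charge 2+.
Anion [V…]: ligand charges -4, V(II) ⇒ ion charge 2−.

[WF(NCS)(phen)2][VBr3(gly)(py)]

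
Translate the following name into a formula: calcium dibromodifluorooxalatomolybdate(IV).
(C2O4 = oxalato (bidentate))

Ca[MoBr2(C2O4)F2]

Ligands: 1 oxalato (C2O4, -2), 2 fluoro (F, -1), 2 bromo (Br, -1). Ligand charge sum = -6.
Charge balance with calcium (+2) requires 1 complex ion per 1 calcium.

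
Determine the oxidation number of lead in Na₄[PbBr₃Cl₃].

4 sodium outside the brackets (+1 each) → the complex ion is 4−.
Ligand charges: 3×Cl = -3; 3×Br = -3; sum -6.
Pb + (-6) = 4− ⇒ Pb is +2.

+2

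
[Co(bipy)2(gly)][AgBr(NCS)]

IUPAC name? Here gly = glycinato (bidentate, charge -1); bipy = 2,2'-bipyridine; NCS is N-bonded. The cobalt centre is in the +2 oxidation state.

Both ions are complex: the cation is named first with the plain metal name, the anion second with the -ate form; each ion's ligands are alphabetised independently.
Co is given as +2; the cation's ligand charges sum to -1, so the complex cation is 1+.
A 1:1 salt means the anion carries the equal and opposite charge, 1−.
Anion: ligand charges sum to -2; for the ion to be 1−, Ag = +1.

bis(2,2'-bipyridine)(glycinato)cobalt(II) bromoisothiocyanatoargentate(I)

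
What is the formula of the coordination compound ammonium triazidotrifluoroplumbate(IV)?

(NH4)2[PbF3(N3)3]

Ligands: 3 fluoro (F, -1), 3 azido (N3, -1). Ligand charge sum = -6.
Charge balance with ammonium (+1) requires 1 complex ion per 2 ammonium.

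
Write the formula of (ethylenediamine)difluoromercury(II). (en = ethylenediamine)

[Hg(en)F2]

Ligands: 1 ethylenediamine (en, neutral), 2 fluoro (F, -1). Ligand charge sum = -2.
With Hg in oxidation state +2, the complex ion is [Hg...].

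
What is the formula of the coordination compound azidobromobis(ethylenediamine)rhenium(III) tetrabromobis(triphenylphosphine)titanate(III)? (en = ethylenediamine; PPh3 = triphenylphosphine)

Cation [Re…]: ligand charges -2, Re(III) ⇒ ion charge 1+.
Anion [Ti…]: ligand charges -4, Ti(III) ⇒ ion charge 1−.

[ReBr(en)2(N3)][TiBr4(PPh3)2]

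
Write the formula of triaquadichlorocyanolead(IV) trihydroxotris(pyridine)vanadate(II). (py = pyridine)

[PbCl2(CN)(H2O)3][V(OH)3(py)3]

Cation [Pb…]: ligand charges -3, Pb(IV) ⇒ ion charge 1+.
Anion [V…]: ligand charges -3, V(II) ⇒ ion charge 1−.
One 1+ cation balances one 1− anion.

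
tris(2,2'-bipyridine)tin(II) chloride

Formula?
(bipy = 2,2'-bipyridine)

Ligands: 3 2,2'-bipyridine (bipy, neutral). Ligand charge sum = 0.
Charge balance with chloride (-1) requires 1 complex ion per 2 chloride.

[Sn(bipy)3]Cl2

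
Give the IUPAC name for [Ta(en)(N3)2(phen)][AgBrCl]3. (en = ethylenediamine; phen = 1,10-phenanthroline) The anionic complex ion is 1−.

The complex anion is given as 1−; its ligand charges sum to -2, so Ag = +1.
With 3 anions per cation, the cation must be 3×1 = 3+.
Cation: ligand charges sum to -2; for the ion to be 3+, Ta = +5.

diazido(ethylenediamine)(1,10-phenanthroline)tantalum(V) bromochloroargentate(I)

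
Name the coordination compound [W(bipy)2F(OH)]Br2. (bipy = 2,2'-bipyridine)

bis(2,2'-bipyridine)fluorohydroxotungsten(IV) bromide

The 2 bromide counter-ions carry a total charge of -2, so each complex ion is 2+.
Ligand charges: 2×2,2'-bipyridine (neutral), 1×hydroxo (-1 each), 1×fluoro (-1 each); total -2. So W + (-2) = 2+, giving W = +4.
Ligands are named alphabetically: bipyridine before fluoro before hydroxo.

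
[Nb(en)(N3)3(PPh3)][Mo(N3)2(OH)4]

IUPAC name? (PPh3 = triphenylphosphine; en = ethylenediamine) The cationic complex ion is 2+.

triazido(ethylenediamine)(triphenylphosphine)niobium(V) diazidotetrahydroxomolybdate(IV)

Both ions are complex: the cation is named first with the plain metal name, the anion second with the -ate form; each ion's ligands are alphabetised independently.
The complex cation is given as 2+; its ligand charges sum to -3, so Nb = +5.
A 1:1 salt means the anion carries the equal and opposite charge, 2−.
Anion: ligand charges sum to -6; for the ion to be 2−, Mo = +4.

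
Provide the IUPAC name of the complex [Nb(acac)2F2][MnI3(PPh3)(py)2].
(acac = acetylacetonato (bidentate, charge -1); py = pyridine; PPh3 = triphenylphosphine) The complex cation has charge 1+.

bis(acetylacetonato)difluoroniobium(V) triiodobis(pyridine)(triphenylphosphine)manganate(II)

The complex cation is given as 1+; its ligand charges sum to -4, so Nb = +5.
A 1:1 salt means the anion carries the equal and opposite charge, 1−.
Anion: ligand charges sum to -3; for the ion to be 1−, Mn = +2.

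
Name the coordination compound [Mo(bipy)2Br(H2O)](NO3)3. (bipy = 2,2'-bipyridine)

aquabis(2,2'-bipyridine)bromomolybdenum(IV) nitrate

The 3 nitrate counter-ions carry a total charge of -3, so each complex ion is 3+.
Ligand charges: 1×aqua (neutral), 1×bromo (-1 each), 2×2,2'-bipyridine (neutral); total -1. So Mo + (-1) = 3+, giving Mo = +4.
Ligands are named alphabetically: aqua before bipyridine before bromo.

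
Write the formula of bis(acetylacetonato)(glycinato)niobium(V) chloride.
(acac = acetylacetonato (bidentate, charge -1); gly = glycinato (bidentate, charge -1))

Ligands: 2 acetylacetonato (acac, -1), 1 glycinato (gly, -1). Ligand charge sum = -3.
With Nb in oxidation state +5, the complex ion is [Nb...]^2+.
Charge balance with chloride (-1) requires 1 complex ion per 2 chloride.

[Nb(acac)2(gly)]Cl2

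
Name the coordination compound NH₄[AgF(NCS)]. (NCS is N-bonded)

The 1 ammonium counter-ion carries a total charge of +1, so each complex ion is 1−.
Ligand charges: 1×isothiocyanato (-1 each), 1×fluoro (-1 each); total -2. So Ag + (-2) = 1−, giving Ag = +1.
Ligands are named alphabetically: fluoro before isothiocyanato.
The complex ion is anionic, so silver takes the -ate form argentate(I).

ammonium fluoroisothiocyanatoargentate(I)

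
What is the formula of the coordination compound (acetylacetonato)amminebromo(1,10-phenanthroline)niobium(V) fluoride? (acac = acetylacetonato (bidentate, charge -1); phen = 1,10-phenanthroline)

[Nb(acac)Br(NH3)(phen)]F3

Ligands: 1 acetylacetonato (acac, -1), 1 bromo (Br, -1), 1 1,10-phenanthroline (phen, neutral), 1 ammine (NH3, neutral). Ligand charge sum = -2.
With Nb in oxidation state +5, the complex ion is [Nb...]^3+.
Charge balance with fluoride (-1) requires 1 complex ion per 3 fluoride.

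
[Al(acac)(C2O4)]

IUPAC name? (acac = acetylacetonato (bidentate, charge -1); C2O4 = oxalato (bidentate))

(acetylacetonato)oxalatoaluminium(III)

There is no counter-ion, so the complex is neutral overall.
Ligand charges: 1×acetylacetonato (-1 each), 1×oxalato (-2 each); total -3. So Al + (-3) = 0, giving Al = +3.
Ligands are named alphabetically: acetylacetonato before oxalato.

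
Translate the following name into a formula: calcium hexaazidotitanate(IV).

Ca[Ti(N3)6]

Ligands: 6 azido (N3, -1). Ligand charge sum = -6.
With Ti in oxidation state +4, the complex ion is [Ti...]^2−.
Charge balance with calcium (+2) requires 1 complex ion per 1 calcium.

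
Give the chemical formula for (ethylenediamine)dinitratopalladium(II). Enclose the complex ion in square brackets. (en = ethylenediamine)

[Pd(en)(NO3)2]

Ligands: 1 ethylenediamine (en, neutral), 2 nitrato (NO3, -1). Ligand charge sum = -2.
With Pd in oxidation state +2, the complex ion is [Pd...].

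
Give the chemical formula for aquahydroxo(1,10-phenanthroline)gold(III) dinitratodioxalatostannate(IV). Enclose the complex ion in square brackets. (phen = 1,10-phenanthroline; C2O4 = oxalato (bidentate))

[Au(H2O)(OH)(phen)][Sn(C2O4)2(NO3)2]

Cation [Au…]: ligand charges -1, Au(III) ⇒ ion charge 2+.
Anion [Sn…]: ligand charges -6, Sn(IV) ⇒ ion charge 2−.
One 2+ cation balances one 2− anion.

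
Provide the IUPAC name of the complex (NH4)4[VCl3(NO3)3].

The 4 ammonium counter-ions carry a total charge of +4, so each complex ion is 4−.
Ligand charges: 3×chloro (-1 each), 3×nitrato (-1 each); total -6. So V + (-6) = 4−, giving V = +2.
Ligands are named alphabetically: chloro before nitrato.
The complex ion is anionic, so vanadium takes the -ate form vanadate(II).

ammonium trichlorotrinitratovanadate(II)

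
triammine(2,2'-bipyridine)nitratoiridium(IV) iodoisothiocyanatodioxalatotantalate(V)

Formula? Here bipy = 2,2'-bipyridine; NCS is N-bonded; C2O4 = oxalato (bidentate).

Cation [Ir…]: ligand charges -1, Ir(IV) ⇒ ion charge 3+.
Anion [Ta…]: ligand charges -6, Ta(V) ⇒ ion charge 1−.

[Ir(bipy)(NH3)3(NO3)][Ta(C2O4)2I(NCS)]3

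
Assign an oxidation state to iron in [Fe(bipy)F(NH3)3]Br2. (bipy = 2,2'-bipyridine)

+3

2 bromide outside the brackets (-1 each) → the complex ion is 2+.
Ligand charges: 3×NH3 neutral; 1×F = -1; 1×bipy neutral; sum -1.
Fe + (-1) = 2+ ⇒ Fe is +3.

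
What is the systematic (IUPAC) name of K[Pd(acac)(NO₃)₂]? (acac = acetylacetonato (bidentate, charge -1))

potassium (acetylacetonato)dinitratopalladate(II)

The 1 potassium counter-ion carries a total charge of +1, so each complex ion is 1−.
Ligand charges: 1×acetylacetonato (-1 each), 2×nitrato (-1 each); total -3. So Pd + (-3) = 1−, giving Pd = +2.
Ligands are named alphabetically: acetylacetonato before nitrato.
The complex ion is anionic, so palladium takes the -ate form palladate(II).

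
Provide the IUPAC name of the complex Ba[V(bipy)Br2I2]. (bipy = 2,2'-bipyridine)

barium (2,2'-bipyridine)dibromodiiodovanadate(II)

The 1 barium counter-ion carries a total charge of +2, so each complex ion is 2−.
Ligand charges: 2×iodo (-1 each), 1×2,2'-bipyridine (neutral), 2×bromo (-1 each); total -4. So V + (-4) = 2−, giving V = +2.
The complex ion is anionic, so vanadium takes the -ate form vanadate(II).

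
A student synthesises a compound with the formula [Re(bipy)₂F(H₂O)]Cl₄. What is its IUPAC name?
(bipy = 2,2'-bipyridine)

The 4 chloride counter-ions carry a total charge of -4, so each complex ion is 4+.
Ligand charges: 2×2,2'-bipyridine (neutral), 1×fluoro (-1 each), 1×aqua (neutral); total -1. So Re + (-1) = 4+, giving Re = +5.
Ligands are named alphabetically: aqua before bipyridine before fluoro.

aquabis(2,2'-bipyridine)fluororhenium(V) chloride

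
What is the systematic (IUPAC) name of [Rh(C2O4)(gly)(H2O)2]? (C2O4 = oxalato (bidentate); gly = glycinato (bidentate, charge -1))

diaqua(glycinato)oxalatorhodium(III)

There is no counter-ion, so the complex is neutral overall.
Ligand charges: 1×oxalato (-2 each), 1×glycinato (-1 each), 2×aqua (neutral); total -3. So Rh + (-3) = 0, giving Rh = +3.
Ligands are named alphabetically: aqua before glycinato before oxalato.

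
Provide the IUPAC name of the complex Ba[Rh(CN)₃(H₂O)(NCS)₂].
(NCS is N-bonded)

barium aquatricyanodiisothiocyanatorhodate(III)

The 1 barium counter-ion carries a total charge of +2, so each complex ion is 2−.
Ligand charges: 3×cyano (-1 each), 1×aqua (neutral), 2×isothiocyanato (-1 each); total -5. So Rh + (-5) = 2−, giving Rh = +3.
Ligands are named alphabetically: aqua before cyano before isothiocyanato.
The complex ion is anionic, so rhodium takes the -ate form rhodate(III).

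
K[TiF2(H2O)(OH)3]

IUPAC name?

potassium aquadifluorotrihydroxotitanate(IV)

The 1 potassium counter-ion carries a total charge of +1, so each complex ion is 1−.
Ligand charges: 2×fluoro (-1 each), 1×aqua (neutral), 3×hydroxo (-1 each); total -5. So Ti + (-5) = 1−, giving Ti = +4.
Ligands are named alphabetically: aqua before fluoro before hydroxo.
The complex ion is anionic, so titanium takes the -ate form titanate(IV).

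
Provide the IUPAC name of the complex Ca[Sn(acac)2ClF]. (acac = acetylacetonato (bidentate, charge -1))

The 1 calcium counter-ion carries a total charge of +2, so each complex ion is 2−.
Ligand charges: 1×fluoro (-1 each), 1×chloro (-1 each), 2×acetylacetonato (-1 each); total -4. So Sn + (-4) = 2−, giving Sn = +2.
Ligands are named alphabetically: acetylacetonato before chloro before fluoro.
The complex ion is anionic, so tin takes the -ate form stannate(II).

calcium bis(acetylacetonato)chlorofluorostannate(II)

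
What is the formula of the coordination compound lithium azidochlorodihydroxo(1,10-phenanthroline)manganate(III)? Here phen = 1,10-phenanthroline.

Li[MnCl(N3)(OH)2(phen)]

Ligands: 1 azido (N3, -1), 1 chloro (Cl, -1), 1 1,10-phenanthroline (phen, neutral), 2 hydroxo (OH, -1). Ligand charge sum = -4.
Charge balance with lithium (+1) requires 1 complex ion per 1 lithium.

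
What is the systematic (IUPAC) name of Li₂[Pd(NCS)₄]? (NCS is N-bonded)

lithium tetraisothiocyanatopalladate(II)

The 2 lithium counter-ions carry a total charge of +2, so each complex ion is 2−.
Ligand charges: 4×isothiocyanato (-1 each); total -4. So Pd + (-4) = 2−, giving Pd = +2.
The complex ion is anionic, so palladium takes the -ate form palladate(II).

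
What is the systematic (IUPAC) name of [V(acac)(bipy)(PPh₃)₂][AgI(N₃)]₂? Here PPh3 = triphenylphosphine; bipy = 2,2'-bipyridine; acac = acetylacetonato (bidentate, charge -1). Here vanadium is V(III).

Both ions are complex: the cation is named first with the plain metal name, the anion second with the -ate form; each ion's ligands are alphabetised independently.
V is given as +3; the cation's ligand charges sum to -1, so the complex cation is 2+.
With 2 anions per cation, each anion must be 2/2 = 1−.
Anion: ligand charges sum to -2; for the ion to be 1−, Ag = +1.

(acetylacetonato)(2,2'-bipyridine)bis(triphenylphosphine)vanadium(III) azidoiodoargentate(I)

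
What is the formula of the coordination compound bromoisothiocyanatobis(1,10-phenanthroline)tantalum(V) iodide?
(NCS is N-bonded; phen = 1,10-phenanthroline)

Ligands: 1 isothiocyanato (NCS, -1), 2 1,10-phenanthroline (phen, neutral), 1 bromo (Br, -1). Ligand charge sum = -2.
With Ta in oxidation state +5, the complex ion is [Ta...]^3+.
Charge balance with iodide (-1) requires 1 complex ion per 3 iodide.

[TaBr(NCS)(phen)2]I3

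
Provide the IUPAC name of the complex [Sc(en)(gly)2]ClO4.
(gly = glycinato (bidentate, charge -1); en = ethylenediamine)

(ethylenediamine)bis(glycinato)scandium(III) perchlorate

The 1 perchlorate counter-ion carries a total charge of -1, so each complex ion is 1+.
Ligand charges: 2×glycinato (-1 each), 1×ethylenediamine (neutral); total -2. So Sc + (-2) = 1+, giving Sc = +3.
Ligands are named alphabetically: ethylenediamine before glycinato.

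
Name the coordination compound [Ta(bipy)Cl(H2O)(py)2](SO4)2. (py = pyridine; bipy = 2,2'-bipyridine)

The 2 sulfate counter-ions carry a total charge of -4, so each complex ion is 4+.
Ligand charges: 2×pyridine (neutral), 1×aqua (neutral), 1×chloro (-1 each), 1×2,2'-bipyridine (neutral); total -1. So Ta + (-1) = 4+, giving Ta = +5.
Ligands are named alphabetically: aqua before bipyridine before chloro before pyridine.

aqua(2,2'-bipyridine)chlorobis(pyridine)tantalum(V) sulfate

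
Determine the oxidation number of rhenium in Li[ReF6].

1 lithium outside the brackets (+1 each) → the complex ion is 1−.
Ligand charges: 6×F = -6; sum -6.
Re + (-6) = 1− ⇒ Re is +5.

+5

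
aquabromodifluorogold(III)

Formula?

Ligands: 1 bromo (Br, -1), 1 aqua (H2O, neutral), 2 fluoro (F, -1). Ligand charge sum = -3.
With Au in oxidation state +3, the complex ion is [Au...].

[AuBrF2(H2O)]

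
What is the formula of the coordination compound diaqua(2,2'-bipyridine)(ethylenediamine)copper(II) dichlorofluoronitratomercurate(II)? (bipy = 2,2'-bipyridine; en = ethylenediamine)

Cation [Cu…]: ligand charges 0, Cu(II) ⇒ ion charge 2+.
Anion [Hg…]: ligand charges -4, Hg(II) ⇒ ion charge 2−.

[Cu(bipy)(en)(H2O)2][HgCl2F(NO3)]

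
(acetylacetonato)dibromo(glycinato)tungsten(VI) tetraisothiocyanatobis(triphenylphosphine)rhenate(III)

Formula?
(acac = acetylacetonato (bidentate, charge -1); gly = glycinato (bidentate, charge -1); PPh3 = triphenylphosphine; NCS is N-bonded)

[W(acac)Br2(gly)][Re(NCS)4(PPh3)2]2

Cation [W…]: ligand charges -4, W(VI) ⇒ ion charge 2+.
Anion [Re…]: ligand charges -4, Re(III) ⇒ ion charge 1−.
One 2+ cation requires 2 of the 1− anion.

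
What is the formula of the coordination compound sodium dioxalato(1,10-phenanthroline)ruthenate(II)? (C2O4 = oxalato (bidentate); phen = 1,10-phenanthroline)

Ligands: 2 oxalato (C2O4, -2), 1 1,10-phenanthroline (phen, neutral). Ligand charge sum = -4.
With Ru in oxidation state +2, the complex ion is [Ru...]^2−.
Charge balance with sodium (+1) requires 1 complex ion per 2 sodium.

Na2[Ru(C2O4)2(phen)]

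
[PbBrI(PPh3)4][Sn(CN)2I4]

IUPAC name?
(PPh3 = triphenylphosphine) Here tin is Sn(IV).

bromoiodotetrakis(triphenylphosphine)lead(IV) dicyanotetraiodostannate(IV)

Both ions are complex: the cation is named first with the plain metal name, the anion second with the -ate form; each ion's ligands are alphabetised independently.
Sn is given as +4; the anion's ligand charges sum to -6, so the complex anion is 2−.
A 1:1 salt means the cation carries the equal and opposite charge, 2+.
Cation: ligand charges sum to -2; for the ion to be 2+, Pb = +4.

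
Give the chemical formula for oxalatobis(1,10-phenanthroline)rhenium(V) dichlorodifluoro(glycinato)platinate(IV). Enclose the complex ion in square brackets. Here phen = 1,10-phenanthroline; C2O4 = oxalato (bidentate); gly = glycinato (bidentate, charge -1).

Cation [Re…]: ligand charges -2, Re(V) ⇒ ion charge 3+.
Anion [Pt…]: ligand charges -5, Pt(IV) ⇒ ion charge 1−.
One 3+ cation requires 3 of the 1− anion.

[Re(C2O4)(phen)2][PtCl2F2(gly)]3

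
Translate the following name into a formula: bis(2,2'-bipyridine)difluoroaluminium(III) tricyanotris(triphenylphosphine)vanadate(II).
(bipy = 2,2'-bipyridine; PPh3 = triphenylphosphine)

Cation [Al…]: ligand charges -2, Al(III) ⇒ ion charge 1+.
Anion [V…]: ligand charges -3, V(II) ⇒ ion charge 1−.
One 1+ cation balances one 1− anion.

[Al(bipy)2F2][V(CN)3(PPh3)3]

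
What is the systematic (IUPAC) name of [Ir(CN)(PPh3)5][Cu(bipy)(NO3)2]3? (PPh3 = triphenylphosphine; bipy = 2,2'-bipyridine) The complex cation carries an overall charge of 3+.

cyanopentakis(triphenylphosphine)iridium(IV) (2,2'-bipyridine)dinitratocuprate(I)

Both ions are complex: the cation is named first with the plain metal name, the anion second with the -ate form; each ion's ligands are alphabetised independently.
The complex cation is given as 3+; its ligand charges sum to -1, so Ir = +4.
With 3 anions per cation, each anion must be 3/3 = 1−.
Anion: ligand charges sum to -2; for the ion to be 1−, Cu = +1.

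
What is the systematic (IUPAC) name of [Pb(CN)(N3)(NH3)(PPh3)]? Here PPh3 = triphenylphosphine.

There is no counter-ion, so the complex is neutral overall.
Ligand charges: 1×cyano (-1 each), 1×triphenylphosphine (neutral), 1×ammine (neutral), 1×azido (-1 each); total -2. So Pb + (-2) = 0, giving Pb = +2.
Ligands are named alphabetically: ammine before azido before cyano before triphenylphosphine.

ammineazidocyano(triphenylphosphine)lead(II)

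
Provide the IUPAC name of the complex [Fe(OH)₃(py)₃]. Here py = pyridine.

trihydroxotris(pyridine)iron(III)

There is no counter-ion, so the complex is neutral overall.
Ligand charges: 3×hydroxo (-1 each), 3×pyridine (neutral); total -3. So Fe + (-3) = 0, giving Fe = +3.
Ligands are named alphabetically: hydroxo before pyridine.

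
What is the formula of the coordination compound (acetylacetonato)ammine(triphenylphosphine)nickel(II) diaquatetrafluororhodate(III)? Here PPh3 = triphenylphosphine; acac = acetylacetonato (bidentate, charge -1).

[Ni(acac)(NH3)(PPh3)][RhF4(H2O)2]

Cation [Ni…]: ligand charges -1, Ni(II) ⇒ ion charge 1+.
Anion [Rh…]: ligand charges -4, Rh(III) ⇒ ion charge 1−.
One 1+ cation balances one 1− anion.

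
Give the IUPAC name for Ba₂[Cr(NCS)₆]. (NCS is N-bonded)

The 2 barium counter-ions carry a total charge of +4, so each complex ion is 4−.
Ligand charges: 6×isothiocyanato (-1 each); total -6. So Cr + (-6) = 4−, giving Cr = +2.
The complex ion is anionic, so chromium takes the -ate form chromate(II).

barium hexaisothiocyanatochromate(II)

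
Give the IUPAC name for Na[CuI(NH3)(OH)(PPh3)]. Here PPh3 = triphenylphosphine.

sodium amminehydroxoiodo(triphenylphosphine)cuprate(I)

The 1 sodium counter-ion carries a total charge of +1, so each complex ion is 1−.
Ligand charges: 1×hydroxo (-1 each), 1×triphenylphosphine (neutral), 1×ammine (neutral), 1×iodo (-1 each); total -2. So Cu + (-2) = 1−, giving Cu = +1.
Ligands are named alphabetically: ammine before hydroxo before iodo before triphenylphosphine.
The complex ion is anionic, so copper takes the -ate form cuprate(I).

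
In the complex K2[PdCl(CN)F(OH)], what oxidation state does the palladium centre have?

2 potassium outside the brackets (+1 each) → the complex ion is 2−.
Ligand charges: 1×F = -1; 1×Cl = -1; 1×OH = -1; 1×CN = -1; sum -4.
Pd + (-4) = 2− ⇒ Pd is +2.

+2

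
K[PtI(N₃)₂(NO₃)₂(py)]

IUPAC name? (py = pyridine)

The 1 potassium counter-ion carries a total charge of +1, so each complex ion is 1−.
Ligand charges: 2×azido (-1 each), 2×nitrato (-1 each), 1×pyridine (neutral), 1×iodo (-1 each); total -5. So Pt + (-5) = 1−, giving Pt = +4.
The complex ion is anionic, so platinum takes the -ate form platinate(IV).

potassium diazidoiododinitrato(pyridine)platinate(IV)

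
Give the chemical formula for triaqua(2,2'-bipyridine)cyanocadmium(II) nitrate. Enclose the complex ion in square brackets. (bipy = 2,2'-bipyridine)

Ligands: 1 cyano (CN, -1), 3 aqua (H2O, neutral), 1 2,2'-bipyridine (bipy, neutral). Ligand charge sum = -1.
Charge balance with nitrate (-1) requires 1 complex ion per 1 nitrate.

[Cd(bipy)(CN)(H2O)3]NO3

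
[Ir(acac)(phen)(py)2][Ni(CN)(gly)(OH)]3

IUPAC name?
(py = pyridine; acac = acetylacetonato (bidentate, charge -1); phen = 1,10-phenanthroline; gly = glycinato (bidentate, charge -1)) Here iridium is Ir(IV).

Both ions are complex: the cation is named first with the plain metal name, the anion second with the -ate form; each ion's ligands are alphabetised independently.
Ir is given as +4; the cation's ligand charges sum to -1, so the complex cation is 3+.
With 3 anions per cation, each anion must be 3/3 = 1−.
Anion: ligand charges sum to -3; for the ion to be 1−, Ni = +2.

(acetylacetonato)(1,10-phenanthroline)bis(pyridine)iridium(IV) cyano(glycinato)hydroxonickelate(II)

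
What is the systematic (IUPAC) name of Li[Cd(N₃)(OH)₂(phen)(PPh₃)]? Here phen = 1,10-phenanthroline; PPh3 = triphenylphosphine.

lithium azidodihydroxo(1,10-phenanthroline)(triphenylphosphine)cadmate(II)

The 1 lithium counter-ion carries a total charge of +1, so each complex ion is 1−.
Ligand charges: 2×hydroxo (-1 each), 1×1,10-phenanthroline (neutral), 1×triphenylphosphine (neutral), 1×azido (-1 each); total -3. So Cd + (-3) = 1−, giving Cd = +2.
Ligands are named alphabetically: azido before hydroxo before phenanthroline before triphenylphosphine.
The complex ion is anionic, so cadmium takes the -ate form cadmate(II).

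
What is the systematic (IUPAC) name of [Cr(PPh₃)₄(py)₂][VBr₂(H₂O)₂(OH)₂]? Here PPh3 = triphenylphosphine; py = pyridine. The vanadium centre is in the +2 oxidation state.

V is given as +2; the anion's ligand charges sum to -4, so the complex anion is 2−.
A 1:1 salt means the cation carries the equal and opposite charge, 2+.
Cation: ligand charges sum to 0; for the ion to be 2+, Cr = +2.

bis(pyridine)tetrakis(triphenylphosphine)chromium(II) diaquadibromodihydroxovanadate(II)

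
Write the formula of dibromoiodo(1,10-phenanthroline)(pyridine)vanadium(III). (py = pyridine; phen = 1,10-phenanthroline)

Ligands: 1 iodo (I, -1), 1 pyridine (py, neutral), 2 bromo (Br, -1), 1 1,10-phenanthroline (phen, neutral). Ligand charge sum = -3.
With V in oxidation state +3, the complex ion is [V...].

[VBr2I(phen)(py)]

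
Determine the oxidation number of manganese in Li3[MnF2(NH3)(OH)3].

3 lithium outside the brackets (+1 each) → the complex ion is 3−.
Ligand charges: 3×OH = -3; 2×F = -2; 1×NH3 neutral; sum -5.
Mn + (-5) = 3− ⇒ Mn is +2.

+2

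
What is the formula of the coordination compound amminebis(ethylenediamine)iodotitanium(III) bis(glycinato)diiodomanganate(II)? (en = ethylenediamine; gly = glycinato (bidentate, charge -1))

[Ti(en)2I(NH3)][Mn(gly)2I2]

Cation [Ti…]: ligand charges -1, Ti(III) ⇒ ion charge 2+.
Anion [Mn…]: ligand charges -4, Mn(II) ⇒ ion charge 2−.
One 2+ cation balances one 2− anion.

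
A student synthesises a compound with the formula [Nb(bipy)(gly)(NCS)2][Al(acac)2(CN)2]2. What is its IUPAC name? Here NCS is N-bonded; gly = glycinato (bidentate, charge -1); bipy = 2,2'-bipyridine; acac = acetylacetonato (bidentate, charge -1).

Aluminium is always +3 in its complexes; the anion's ligand charges sum to -4, so the complex anion is 1−.
With 2 anions per cation, the cation must be 2×1 = 2+.
Cation: ligand charges sum to -3; for the ion to be 2+, Nb = +5.

(2,2'-bipyridine)(glycinato)diisothiocyanatoniobium(V) bis(acetylacetonato)dicyanoaluminate(III)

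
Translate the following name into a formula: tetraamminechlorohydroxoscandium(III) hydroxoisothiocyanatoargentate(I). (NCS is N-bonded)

[ScCl(NH3)4(OH)][Ag(NCS)(OH)]

Cation [Sc…]: ligand charges -2, Sc(III) ⇒ ion charge 1+.
Anion [Ag…]: ligand charges -2, Ag(I) ⇒ ion charge 1−.
One 1+ cation balances one 1− anion.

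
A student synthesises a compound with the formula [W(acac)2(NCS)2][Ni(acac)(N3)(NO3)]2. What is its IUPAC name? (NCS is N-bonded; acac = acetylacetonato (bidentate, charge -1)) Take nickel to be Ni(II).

bis(acetylacetonato)diisothiocyanatotungsten(VI) (acetylacetonato)azidonitratonickelate(II)

Ni is given as +2; the anion's ligand charges sum to -3, so the complex anion is 1−.
With 2 anions per cation, the cation must be 2×1 = 2+.
Cation: ligand charges sum to -4; for the ion to be 2+, W = +6.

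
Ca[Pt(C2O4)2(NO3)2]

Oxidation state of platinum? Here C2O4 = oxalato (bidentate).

+4

1 calcium outside the brackets (+2 each) → the complex ion is 2−.
Ligand charges: 2×NO3 = -2; 2×C2O4 = -4; sum -6.
Pt + (-6) = 2− ⇒ Pt is +4.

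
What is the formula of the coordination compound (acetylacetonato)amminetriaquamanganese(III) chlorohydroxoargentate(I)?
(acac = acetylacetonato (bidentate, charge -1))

Cation [Mn…]: ligand charges -1, Mn(III) ⇒ ion charge 2+.
Anion [Ag…]: ligand charges -2, Ag(I) ⇒ ion charge 1−.
One 2+ cation requires 2 of the 1− anion.

[Mn(acac)(H2O)3(NH3)][AgCl(OH)]2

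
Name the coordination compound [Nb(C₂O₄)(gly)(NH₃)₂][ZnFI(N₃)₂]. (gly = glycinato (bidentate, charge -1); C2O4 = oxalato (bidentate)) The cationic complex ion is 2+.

Both ions are complex: the cation is named first with the plain metal name, the anion second with the -ate form; each ion's ligands are alphabetised independently.
The complex cation is given as 2+; its ligand charges sum to -3, so Nb = +5.
A 1:1 salt means the anion carries the equal and opposite charge, 2−.
Anion: ligand charges sum to -4; for the ion to be 2−, Zn = +2.

diammine(glycinato)oxalatoniobium(V) diazidofluoroiodozincate(II)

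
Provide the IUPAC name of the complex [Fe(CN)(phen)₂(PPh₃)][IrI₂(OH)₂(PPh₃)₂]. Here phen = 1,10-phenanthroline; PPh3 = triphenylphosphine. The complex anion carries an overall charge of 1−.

cyanobis(1,10-phenanthroline)(triphenylphosphine)iron(II) dihydroxodiiodobis(triphenylphosphine)iridate(III)

The complex anion is given as 1−; its ligand charges sum to -4, so Ir = +3.
A 1:1 salt means the cation carries the equal and opposite charge, 1+.
Cation: ligand charges sum to -1; for the ion to be 1+, Fe = +2.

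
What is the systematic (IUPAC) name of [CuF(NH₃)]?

There is no counter-ion, so the complex is neutral overall.
Ligand charges: 1×fluoro (-1 each), 1×ammine (neutral); total -1. So Cu + (-1) = 0, giving Cu = +1.
Ligands are named alphabetically: ammine before fluoro.

amminefluorocopper(I)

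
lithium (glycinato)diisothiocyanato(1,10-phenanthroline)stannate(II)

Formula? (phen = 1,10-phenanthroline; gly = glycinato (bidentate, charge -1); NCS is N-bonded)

Li[Sn(gly)(NCS)2(phen)]

Ligands: 1 1,10-phenanthroline (phen, neutral), 1 glycinato (gly, -1), 2 isothiocyanato (NCS, -1). Ligand charge sum = -3.
With Sn in oxidation state +2, the complex ion is [Sn...]^1−.
Charge balance with lithium (+1) requires 1 complex ion per 1 lithium.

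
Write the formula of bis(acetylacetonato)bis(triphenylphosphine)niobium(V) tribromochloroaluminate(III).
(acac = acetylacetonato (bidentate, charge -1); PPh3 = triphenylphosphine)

Cation [Nb…]: ligand charges -2, Nb(V) ⇒ ion charge 3+.
Anion [Al…]: ligand charges -4, Al(III) ⇒ ion charge 1−.

[Nb(acac)2(PPh3)2][AlBr3Cl]3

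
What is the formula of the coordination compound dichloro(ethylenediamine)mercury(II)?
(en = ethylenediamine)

Ligands: 1 ethylenediamine (en, neutral), 2 chloro (Cl, -1). Ligand charge sum = -2.
With Hg in oxidation state +2, the complex ion is [Hg...].

[HgCl2(en)]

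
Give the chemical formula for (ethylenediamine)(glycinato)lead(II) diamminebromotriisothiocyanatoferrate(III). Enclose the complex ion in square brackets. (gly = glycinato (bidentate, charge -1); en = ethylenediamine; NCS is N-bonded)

[Pb(en)(gly)][FeBr(NCS)3(NH3)2]

Cation [Pb…]: ligand charges -1, Pb(II) ⇒ ion charge 1+.
Anion [Fe…]: ligand charges -4, Fe(III) ⇒ ion charge 1−.
One 1+ cation balances one 1− anion.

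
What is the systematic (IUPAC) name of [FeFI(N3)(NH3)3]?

There is no counter-ion, so the complex is neutral overall.
Ligand charges: 3×ammine (neutral), 1×azido (-1 each), 1×fluoro (-1 each), 1×iodo (-1 each); total -3. So Fe + (-3) = 0, giving Fe = +3.
Ligands are named alphabetically: ammine before azido before fluoro before iodo.

triammineazidofluoroiodoiron(III)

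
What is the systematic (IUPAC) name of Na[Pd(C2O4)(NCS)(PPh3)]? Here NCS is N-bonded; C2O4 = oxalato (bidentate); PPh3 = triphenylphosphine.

The 1 sodium counter-ion carries a total charge of +1, so each complex ion is 1−.
Ligand charges: 1×isothiocyanato (-1 each), 1×oxalato (-2 each), 1×triphenylphosphine (neutral); total -3. So Pd + (-3) = 1−, giving Pd = +2.
Ligands are named alphabetically: isothiocyanato before oxalato before triphenylphosphine.
The complex ion is anionic, so palladium takes the -ate form palladate(II).

sodium isothiocyanatooxalato(triphenylphosphine)palladate(II)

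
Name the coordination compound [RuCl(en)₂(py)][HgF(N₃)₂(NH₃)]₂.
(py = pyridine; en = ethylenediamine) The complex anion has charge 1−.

chlorobis(ethylenediamine)(pyridine)ruthenium(III) amminediazidofluoromercurate(II)

Both ions are complex: the cation is named first with the plain metal name, the anion second with the -ate form; each ion's ligands are alphabetised independently.
The complex anion is given as 1−; its ligand charges sum to -3, so Hg = +2.
With 2 anions per cation, the cation must be 2×1 = 2+.
Cation: ligand charges sum to -1; for the ion to be 2+, Ru = +3.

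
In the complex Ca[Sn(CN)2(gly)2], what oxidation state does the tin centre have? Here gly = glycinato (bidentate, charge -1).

+2

1 calcium outside the brackets (+2 each) → the complex ion is 2−.
Ligand charges: 2×gly = -2; 2×CN = -2; sum -4.
Sn + (-4) = 2− ⇒ Sn is +2.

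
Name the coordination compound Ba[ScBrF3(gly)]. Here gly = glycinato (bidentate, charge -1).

barium bromotrifluoro(glycinato)scandate(III)

The 1 barium counter-ion carries a total charge of +2, so each complex ion is 2−.
Ligand charges: 1×glycinato (-1 each), 1×bromo (-1 each), 3×fluoro (-1 each); total -5. So Sc + (-5) = 2−, giving Sc = +3.
The complex ion is anionic, so scandium takes the -ate form scandate(III).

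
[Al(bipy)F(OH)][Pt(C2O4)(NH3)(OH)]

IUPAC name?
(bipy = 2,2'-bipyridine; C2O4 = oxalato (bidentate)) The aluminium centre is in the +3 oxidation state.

Both ions are complex: the cation is named first with the plain metal name, the anion second with the -ate form; each ion's ligands are alphabetised independently.
Al is given as +3; the cation's ligand charges sum to -2, so the complex cation is 1+.
A 1:1 salt means the anion carries the equal and opposite charge, 1−.
Anion: ligand charges sum to -3; for the ion to be 1−, Pt = +2.

(2,2'-bipyridine)fluorohydroxoaluminium(III) amminehydroxooxalatoplatinate(II)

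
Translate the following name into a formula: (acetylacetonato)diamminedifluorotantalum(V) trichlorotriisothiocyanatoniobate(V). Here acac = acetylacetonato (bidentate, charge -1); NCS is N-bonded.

Cation [Ta…]: ligand charges -3, Ta(V) ⇒ ion charge 2+.
Anion [Nb…]: ligand charges -6, Nb(V) ⇒ ion charge 1−.
One 2+ cation requires 2 of the 1− anion.

[Ta(acac)F2(NH3)2][NbCl3(NCS)3]2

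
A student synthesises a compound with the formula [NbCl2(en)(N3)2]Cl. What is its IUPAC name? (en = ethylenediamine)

diazidodichloro(ethylenediamine)niobium(V) chloride

The 1 chloride counter-ion carries a total charge of -1, so each complex ion is 1+.
Ligand charges: 2×chloro (-1 each), 1×ethylenediamine (neutral), 2×azido (-1 each); total -4. So Nb + (-4) = 1+, giving Nb = +5.
Ligands are named alphabetically: azido before chloro before ethylenediamine.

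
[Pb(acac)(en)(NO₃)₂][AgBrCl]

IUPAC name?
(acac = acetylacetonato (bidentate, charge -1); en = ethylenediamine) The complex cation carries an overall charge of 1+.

Both ions are complex: the cation is named first with the plain metal name, the anion second with the -ate form; each ion's ligands are alphabetised independently.
The complex cation is given as 1+; its ligand charges sum to -3, so Pb = +4.
A 1:1 salt means the anion carries the equal and opposite charge, 1−.
Anion: ligand charges sum to -2; for the ion to be 1−, Ag = +1.

(acetylacetonato)(ethylenediamine)dinitratolead(IV) bromochloroargentate(I)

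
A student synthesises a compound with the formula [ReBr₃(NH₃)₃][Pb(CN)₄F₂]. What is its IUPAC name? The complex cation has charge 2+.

triamminetribromorhenium(V) tetracyanodifluoroplumbate(IV)

The complex cation is given as 2+; its ligand charges sum to -3, so Re = +5.
A 1:1 salt means the anion carries the equal and opposite charge, 2−.
Anion: ligand charges sum to -6; for the ion to be 2−, Pb = +4.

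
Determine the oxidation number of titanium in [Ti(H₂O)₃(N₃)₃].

No counter-ion: the bracketed complex is neutral.
Ligand charges: 3×N3 = -3; 3×H2O neutral; sum -3.
Ti + (-3) = 0 ⇒ Ti is +3.

+3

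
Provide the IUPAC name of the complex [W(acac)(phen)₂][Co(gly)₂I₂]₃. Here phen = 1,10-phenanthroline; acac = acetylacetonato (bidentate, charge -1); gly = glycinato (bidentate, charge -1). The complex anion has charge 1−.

Both ions are complex: the cation is named first with the plain metal name, the anion second with the -ate form; each ion's ligands are alphabetised independently.
The complex anion is given as 1−; its ligand charges sum to -4, so Co = +3.
With 3 anions per cation, the cation must be 3×1 = 3+.
Cation: ligand charges sum to -1; for the ion to be 3+, W = +4.

(acetylacetonato)bis(1,10-phenanthroline)tungsten(IV) bis(glycinato)diiodocobaltate(III)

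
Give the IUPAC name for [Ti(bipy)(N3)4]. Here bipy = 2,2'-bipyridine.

tetraazido(2,2'-bipyridine)titanium(IV)

There is no counter-ion, so the complex is neutral overall.
Ligand charges: 1×2,2'-bipyridine (neutral), 4×azido (-1 each); total -4. So Ti + (-4) = 0, giving Ti = +4.
Ligands are named alphabetically: azido before bipyridine.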